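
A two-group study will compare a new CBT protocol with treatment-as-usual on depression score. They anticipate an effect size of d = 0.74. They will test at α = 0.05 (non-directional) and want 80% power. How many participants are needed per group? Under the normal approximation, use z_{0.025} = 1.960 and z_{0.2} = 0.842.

For two independent groups with equal n: n = 2·((z_{α/2} + z_β) / d)².
z_{α/2} + z_β = 1.960 + 0.842 = 2.802.
n = 2 × (2.802 / 0.74)² = 2 × 3.786² = 2 × 14.34 = 28.7.
Round up to the next whole participant.

n = 29 per group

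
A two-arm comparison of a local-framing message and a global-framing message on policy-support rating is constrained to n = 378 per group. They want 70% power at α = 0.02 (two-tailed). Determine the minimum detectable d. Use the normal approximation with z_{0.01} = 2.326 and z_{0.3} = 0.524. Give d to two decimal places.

d_min ≈ 0.21

For two independent groups of n = 378 each: d_min = (z_{α/2} + z_β)·√(2/n).
z-sum = 2.326 + 0.524 = 2.850.
d_min = 2.850 × √(2/378) = 2.850 × 0.0727 = 0.207.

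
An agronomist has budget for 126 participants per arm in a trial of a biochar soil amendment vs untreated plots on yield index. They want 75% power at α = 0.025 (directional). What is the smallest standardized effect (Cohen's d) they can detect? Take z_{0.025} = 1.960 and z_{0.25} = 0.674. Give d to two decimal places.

d_min ≈ 0.33

For two independent groups of n = 126 each: d_min = (z_{α} + z_β)·√(2/n).
z-sum = 1.960 + 0.674 = 2.634.
d_min = 2.634 × √(2/126) = 2.634 × 0.1260 = 0.332.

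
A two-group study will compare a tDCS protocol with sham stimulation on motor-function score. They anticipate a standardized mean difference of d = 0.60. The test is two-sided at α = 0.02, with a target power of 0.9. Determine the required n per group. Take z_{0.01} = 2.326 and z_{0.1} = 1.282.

n = 73 per group

For two independent groups with equal n: n = 2·((z_{α/2} + z_β) / d)².
z_{α/2} + z_β = 2.326 + 1.282 = 3.608.
n = 2 × (3.608 / 0.60)² = 2 × 6.013² = 2 × 36.16 = 72.3.
Round up to the next whole participant.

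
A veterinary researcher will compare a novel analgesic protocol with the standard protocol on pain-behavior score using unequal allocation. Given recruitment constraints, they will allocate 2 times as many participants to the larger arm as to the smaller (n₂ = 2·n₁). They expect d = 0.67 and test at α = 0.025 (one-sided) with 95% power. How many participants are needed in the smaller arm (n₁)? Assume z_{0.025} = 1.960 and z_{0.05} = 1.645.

With allocation ratio k = n₂/n₁ = 2, Var(x̄₁−x̄₂) = σ²(1/n₁ + 1/(k·n₁)) = σ²·(k+1)/(k·n₁).
So n₁ = (1 + 1/k)·((z_{α} + z_β)/d)² = 1.500 × (3.605/0.67)².
n₁ = 1.500 × 28.95 = 43.4.
Round up: n₁ = 44, giving n₂ = 2 × 44 = 88.

n₁ = 44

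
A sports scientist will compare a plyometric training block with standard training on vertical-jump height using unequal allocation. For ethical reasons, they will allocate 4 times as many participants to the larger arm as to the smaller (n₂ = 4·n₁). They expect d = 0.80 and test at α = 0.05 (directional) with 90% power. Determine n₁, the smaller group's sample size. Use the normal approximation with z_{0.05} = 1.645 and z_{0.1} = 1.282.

With allocation ratio k = n₂/n₁ = 4, Var(x̄₁−x̄₂) = σ²(1/n₁ + 1/(k·n₁)) = σ²·(k+1)/(k·n₁).
So n₁ = (1 + 1/k)·((z_{α} + z_β)/d)² = 1.250 × (2.927/0.80)².
n₁ = 1.250 × 13.39 = 16.7.
Round up: n₁ = 17, giving n₂ = 4 × 17 = 68.

n₁ = 17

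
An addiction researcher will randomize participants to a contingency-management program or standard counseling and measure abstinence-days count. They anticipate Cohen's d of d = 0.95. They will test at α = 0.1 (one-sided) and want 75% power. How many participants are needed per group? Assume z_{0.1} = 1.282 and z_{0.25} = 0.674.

n = 9 per group

For two independent groups with equal n: n = 2·((z_{α} + z_β) / d)².
z_{α} + z_β = 1.282 + 0.674 = 1.956.
n = 2 × (1.956 / 0.95)² = 2 × 2.059² = 2 × 4.24 = 8.5.
Round up to the next whole participant.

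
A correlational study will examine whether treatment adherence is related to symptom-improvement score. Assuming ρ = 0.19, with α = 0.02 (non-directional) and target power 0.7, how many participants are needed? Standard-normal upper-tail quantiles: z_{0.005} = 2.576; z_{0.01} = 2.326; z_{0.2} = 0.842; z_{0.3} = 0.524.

Fisher's z: C = ½·ln((1+r)/(1−r)) = ½·ln(1.4691) = 0.1923.
n = ((z_{α/2} + z_β)/C)² + 3.
(2.326 + 0.524) / 0.1923 = 2.850 / 0.1923 = 14.821.
n = 14.821² + 3 = 219.65 + 3 = 222.6.
Round up.

n = 223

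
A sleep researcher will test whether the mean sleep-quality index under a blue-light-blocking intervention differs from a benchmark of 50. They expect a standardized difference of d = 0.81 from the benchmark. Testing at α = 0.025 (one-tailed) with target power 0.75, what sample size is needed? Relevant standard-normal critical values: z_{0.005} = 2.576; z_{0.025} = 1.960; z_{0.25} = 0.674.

For a one-sample test: n = ((z_{α} + z_β) / d)².
z_{α} + z_β = 1.960 + 0.674 = 2.634.
n = (2.634 / 0.81)² = 3.252² = 10.57.
Round up.

n = 11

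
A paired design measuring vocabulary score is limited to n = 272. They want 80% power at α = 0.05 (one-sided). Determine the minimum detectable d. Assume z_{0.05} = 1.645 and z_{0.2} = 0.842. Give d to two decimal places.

For a single sample (or paired design) of n = 272: d_min = (z_{α} + z_β)/√n.
z-sum = 1.645 + 0.842 = 2.487.
d_min = 2.487 / √272 = 2.487 / 16.492 = 0.151.

d_min ≈ 0.15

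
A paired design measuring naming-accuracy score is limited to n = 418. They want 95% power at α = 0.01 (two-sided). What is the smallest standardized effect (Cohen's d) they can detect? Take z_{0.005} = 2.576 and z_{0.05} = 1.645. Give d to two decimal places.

For a single sample (or paired design) of n = 418: d_min = (z_{α/2} + z_β)/√n.
z-sum = 2.576 + 1.645 = 4.221.
d_min = 4.221 / √418 = 4.221 / 20.445 = 0.206.

d_min ≈ 0.21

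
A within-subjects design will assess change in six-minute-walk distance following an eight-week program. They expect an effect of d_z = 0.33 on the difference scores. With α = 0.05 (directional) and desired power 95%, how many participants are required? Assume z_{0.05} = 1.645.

n = 100 pairs

For a paired (one-sample on differences) test: n = ((z_{α} + z_β) / d)².
z_{α} + z_β = 1.645 + 1.645 = 3.290.
n = (3.290 / 0.33)² = 9.970² = 99.39.
Round up.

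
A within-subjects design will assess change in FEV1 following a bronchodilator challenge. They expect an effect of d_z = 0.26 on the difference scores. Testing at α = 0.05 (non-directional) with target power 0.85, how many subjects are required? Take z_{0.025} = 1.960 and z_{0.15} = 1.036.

For a paired (one-sample on differences) test: n = ((z_{α/2} + z_β) / d)².
z_{α/2} + z_β = 1.960 + 1.036 = 2.996.
n = (2.996 / 0.26)² = 11.523² = 132.78.
Round up.

n = 133 pairs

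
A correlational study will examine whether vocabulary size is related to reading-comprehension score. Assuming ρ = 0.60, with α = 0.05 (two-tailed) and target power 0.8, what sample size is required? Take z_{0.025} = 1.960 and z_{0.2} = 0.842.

Fisher's z: C = ½·ln((1+r)/(1−r)) = ½·ln(4.0000) = 0.6931.
n = ((z_{α/2} + z_β)/C)² + 3.
(1.960 + 0.842) / 0.6931 = 2.802 / 0.6931 = 4.043.
n = 4.043² + 3 = 16.34 + 3 = 19.3.
Round up.

n = 20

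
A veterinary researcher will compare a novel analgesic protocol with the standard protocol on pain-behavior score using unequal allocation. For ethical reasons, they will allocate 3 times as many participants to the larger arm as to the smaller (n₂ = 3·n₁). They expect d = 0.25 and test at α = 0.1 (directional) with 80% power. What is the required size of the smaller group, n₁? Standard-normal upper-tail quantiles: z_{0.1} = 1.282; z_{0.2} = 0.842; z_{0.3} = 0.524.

n₁ = 97

With allocation ratio k = n₂/n₁ = 3, Var(x̄₁−x̄₂) = σ²(1/n₁ + 1/(k·n₁)) = σ²·(k+1)/(k·n₁).
So n₁ = (1 + 1/k)·((z_{α} + z_β)/d)² = 1.333 × (2.124/0.25)².
n₁ = 1.333 × 72.18 = 96.2.
Round up: n₁ = 97, giving n₂ = 3 × 97 = 291.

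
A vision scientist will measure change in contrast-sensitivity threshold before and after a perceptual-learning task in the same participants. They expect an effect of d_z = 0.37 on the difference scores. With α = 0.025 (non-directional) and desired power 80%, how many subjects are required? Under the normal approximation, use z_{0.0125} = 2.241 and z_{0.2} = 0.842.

For a paired (one-sample on differences) test: n = ((z_{α/2} + z_β) / d)².
z_{α/2} + z_β = 2.241 + 0.842 = 3.083.
n = (3.083 / 0.37)² = 8.332² = 69.43.
Round up.

n = 70 pairs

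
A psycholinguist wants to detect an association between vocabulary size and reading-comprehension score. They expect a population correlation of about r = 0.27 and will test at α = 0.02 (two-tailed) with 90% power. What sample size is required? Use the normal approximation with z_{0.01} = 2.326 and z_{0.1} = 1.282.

Fisher's z: C = ½·ln((1+r)/(1−r)) = ½·ln(1.7397) = 0.2769.
n = ((z_{α/2} + z_β)/C)² + 3.
(2.326 + 1.282) / 0.2769 = 3.608 / 0.2769 = 13.030.
n = 13.030² + 3 = 169.78 + 3 = 172.8.
Round up.

n = 173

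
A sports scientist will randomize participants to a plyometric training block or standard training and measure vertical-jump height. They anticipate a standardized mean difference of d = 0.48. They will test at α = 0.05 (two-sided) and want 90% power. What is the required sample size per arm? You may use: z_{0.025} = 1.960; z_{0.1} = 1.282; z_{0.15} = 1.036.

For two independent groups with equal n: n = 2·((z_{α/2} + z_β) / d)².
z_{α/2} + z_β = 1.960 + 1.282 = 3.242.
n = 2 × (3.242 / 0.48)² = 2 × 6.754² = 2 × 45.62 = 91.2.
Round up to the next whole participant.

n = 92 per group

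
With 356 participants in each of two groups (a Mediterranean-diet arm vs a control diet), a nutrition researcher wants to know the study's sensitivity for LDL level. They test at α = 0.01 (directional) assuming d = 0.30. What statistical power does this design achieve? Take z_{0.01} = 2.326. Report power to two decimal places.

For two equal groups, power = Φ(d·√(n/2) − z_{α}).
d·√(n/2) = 0.30 × √(356/2) = 0.30 × 13.342 = 4.002.
z_β = 4.002 − 2.326 = 1.676.
Power = Φ(1.676) = 0.953.

power ≈ 0.95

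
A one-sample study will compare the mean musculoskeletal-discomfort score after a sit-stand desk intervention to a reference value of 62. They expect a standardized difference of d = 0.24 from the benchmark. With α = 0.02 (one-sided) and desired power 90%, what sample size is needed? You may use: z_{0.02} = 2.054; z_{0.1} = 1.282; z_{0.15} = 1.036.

For a one-sample test: n = ((z_{α} + z_β) / d)².
z_{α} + z_β = 2.054 + 1.282 = 3.336.
n = (3.336 / 0.24)² = 13.900² = 193.21.
Round up.

n = 194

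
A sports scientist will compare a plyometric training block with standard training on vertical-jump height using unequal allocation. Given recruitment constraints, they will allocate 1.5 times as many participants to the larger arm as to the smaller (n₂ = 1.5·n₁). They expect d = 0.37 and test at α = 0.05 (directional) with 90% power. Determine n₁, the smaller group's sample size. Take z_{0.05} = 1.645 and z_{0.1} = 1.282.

n₁ = 105

With allocation ratio k = n₂/n₁ = 1.5, Var(x̄₁−x̄₂) = σ²(1/n₁ + 1/(k·n₁)) = σ²·(k+1)/(k·n₁).
So n₁ = (1 + 1/k)·((z_{α} + z_β)/d)² = 1.667 × (2.927/0.37)².
n₁ = 1.667 × 62.58 = 104.3.
Round up: n₁ = 105, giving n₂ = ⌈1.5 × 105⌉ = ⌈157.5⌉ = 158.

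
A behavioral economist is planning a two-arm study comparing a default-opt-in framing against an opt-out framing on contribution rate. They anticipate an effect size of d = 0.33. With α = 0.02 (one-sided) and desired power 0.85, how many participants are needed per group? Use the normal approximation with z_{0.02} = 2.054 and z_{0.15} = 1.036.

n = 176 per group

For two independent groups with equal n: n = 2·((z_{α} + z_β) / d)².
z_{α} + z_β = 2.054 + 1.036 = 3.090.
n = 2 × (3.090 / 0.33)² = 2 × 9.364² = 2 × 87.68 = 175.4.
Round up to the next whole participant.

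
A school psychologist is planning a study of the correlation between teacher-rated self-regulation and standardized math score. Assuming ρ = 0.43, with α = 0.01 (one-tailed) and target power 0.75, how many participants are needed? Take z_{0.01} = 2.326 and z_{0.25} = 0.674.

Fisher's z: C = ½·ln((1+r)/(1−r)) = ½·ln(2.5088) = 0.4599.
n = ((z_{α} + z_β)/C)² + 3.
(2.326 + 0.674) / 0.4599 = 3.000 / 0.4599 = 6.523.
n = 6.523² + 3 = 42.55 + 3 = 45.6.
Round up.

n = 46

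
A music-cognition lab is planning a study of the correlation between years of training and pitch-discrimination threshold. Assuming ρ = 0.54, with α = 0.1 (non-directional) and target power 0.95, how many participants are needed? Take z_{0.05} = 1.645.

n = 33

Fisher's z: C = ½·ln((1+r)/(1−r)) = ½·ln(3.3478) = 0.6042.
n = ((z_{α/2} + z_β)/C)² + 3.
(1.645 + 1.645) / 0.6042 = 3.290 / 0.6042 = 5.445.
n = 5.445² + 3 = 29.65 + 3 = 32.7.
Round up.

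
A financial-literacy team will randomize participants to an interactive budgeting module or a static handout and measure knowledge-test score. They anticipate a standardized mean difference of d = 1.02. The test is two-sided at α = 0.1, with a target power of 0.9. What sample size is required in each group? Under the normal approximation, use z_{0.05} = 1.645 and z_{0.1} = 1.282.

For two independent groups with equal n: n = 2·((z_{α/2} + z_β) / d)².
z_{α/2} + z_β = 1.645 + 1.282 = 2.927.
n = 2 × (2.927 / 1.02)² = 2 × 2.870² = 2 × 8.23 = 16.5.
Round up to the next whole participant.

n = 17 per group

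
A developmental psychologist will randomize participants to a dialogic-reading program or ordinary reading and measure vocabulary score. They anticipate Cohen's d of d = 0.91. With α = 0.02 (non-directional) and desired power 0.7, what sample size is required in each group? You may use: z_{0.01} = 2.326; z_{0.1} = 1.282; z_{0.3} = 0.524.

For two independent groups with equal n: n = 2·((z_{α/2} + z_β) / d)².
z_{α/2} + z_β = 2.326 + 0.524 = 2.850.
n = 2 × (2.850 / 0.91)² = 2 × 3.132² = 2 × 9.81 = 19.6.
Round up to the next whole participant.

n = 20 per group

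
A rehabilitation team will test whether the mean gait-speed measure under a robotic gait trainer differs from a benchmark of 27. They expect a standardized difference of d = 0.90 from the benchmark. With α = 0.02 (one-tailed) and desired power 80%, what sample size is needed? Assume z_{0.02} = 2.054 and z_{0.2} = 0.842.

n = 11

For a one-sample test: n = ((z_{α} + z_β) / d)².
z_{α} + z_β = 2.054 + 0.842 = 2.896.
n = (2.896 / 0.90)² = 3.218² = 10.35.
Round up.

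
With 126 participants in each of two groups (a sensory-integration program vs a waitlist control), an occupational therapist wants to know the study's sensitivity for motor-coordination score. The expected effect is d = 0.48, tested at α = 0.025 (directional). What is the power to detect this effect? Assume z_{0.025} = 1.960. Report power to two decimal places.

For two equal groups, power = Φ(d·√(n/2) − z_{α}).
d·√(n/2) = 0.48 × √(126/2) = 0.48 × 7.937 = 3.810.
z_β = 3.810 − 1.960 = 1.850.
Power = Φ(1.850) = 0.968.

power ≈ 0.97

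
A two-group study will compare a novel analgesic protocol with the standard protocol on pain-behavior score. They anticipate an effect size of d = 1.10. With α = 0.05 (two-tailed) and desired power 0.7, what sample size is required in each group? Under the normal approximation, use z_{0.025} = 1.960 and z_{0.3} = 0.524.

n = 11 per group

For two independent groups with equal n: n = 2·((z_{α/2} + z_β) / d)².
z_{α/2} + z_β = 1.960 + 0.524 = 2.484.
n = 2 × (2.484 / 1.10)² = 2 × 2.258² = 2 × 5.10 = 10.2.
Round up to the next whole participant.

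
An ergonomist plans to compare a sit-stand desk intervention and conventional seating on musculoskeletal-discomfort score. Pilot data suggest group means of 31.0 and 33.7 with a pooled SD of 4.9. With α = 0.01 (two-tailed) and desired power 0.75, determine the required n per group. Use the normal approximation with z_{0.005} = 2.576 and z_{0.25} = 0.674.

Cohen's d = |M₁ − M₂| / SD_pooled = |31.0 − 33.7| / 4.9 = 2.7 / 4.9 = 0.551.
For two independent groups with equal n: n = 2·((z_{α/2} + z_β) / d)².
z_{α/2} + z_β = 2.576 + 0.674 = 3.250.
n = 2 × (3.250 / 0.551)² = 2 × 5.898² = 2 × 34.79 = 69.6.
Round up to the next whole participant.

n = 70 per group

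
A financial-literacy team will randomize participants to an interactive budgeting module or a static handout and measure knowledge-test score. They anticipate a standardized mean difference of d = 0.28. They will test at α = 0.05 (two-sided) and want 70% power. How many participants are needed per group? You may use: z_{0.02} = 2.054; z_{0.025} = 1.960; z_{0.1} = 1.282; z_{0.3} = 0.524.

For two independent groups with equal n: n = 2·((z_{α/2} + z_β) / d)².
z_{α/2} + z_β = 1.960 + 0.524 = 2.484.
n = 2 × (2.484 / 0.28)² = 2 × 8.871² = 2 × 78.70 = 157.4.
Round up to the next whole participant.

n = 158 per group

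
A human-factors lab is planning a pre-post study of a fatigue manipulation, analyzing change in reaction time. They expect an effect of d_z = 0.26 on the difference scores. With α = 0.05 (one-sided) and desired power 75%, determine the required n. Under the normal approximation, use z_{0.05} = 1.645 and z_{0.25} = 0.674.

For a paired (one-sample on differences) test: n = ((z_{α} + z_β) / d)².
z_{α} + z_β = 1.645 + 0.674 = 2.319.
n = (2.319 / 0.26)² = 8.919² = 79.55.
Round up.

n = 80 pairs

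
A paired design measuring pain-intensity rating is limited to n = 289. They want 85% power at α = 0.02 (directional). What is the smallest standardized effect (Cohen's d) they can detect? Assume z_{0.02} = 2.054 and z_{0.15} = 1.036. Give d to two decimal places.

For a single sample (or paired design) of n = 289: d_min = (z_{α} + z_β)/√n.
z-sum = 2.054 + 1.036 = 3.090.
d_min = 3.090 / √289 = 3.090 / 17.000 = 0.182.

d_min ≈ 0.18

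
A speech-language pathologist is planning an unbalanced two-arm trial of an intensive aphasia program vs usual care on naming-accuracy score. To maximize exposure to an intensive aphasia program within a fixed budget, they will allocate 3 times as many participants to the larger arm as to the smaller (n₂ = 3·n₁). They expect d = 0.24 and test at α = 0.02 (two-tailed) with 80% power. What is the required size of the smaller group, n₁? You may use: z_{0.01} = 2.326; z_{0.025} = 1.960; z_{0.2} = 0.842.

With allocation ratio k = n₂/n₁ = 3, Var(x̄₁−x̄₂) = σ²(1/n₁ + 1/(k·n₁)) = σ²·(k+1)/(k·n₁).
So n₁ = (1 + 1/k)·((z_{α/2} + z_β)/d)² = 1.333 × (3.168/0.24)².
n₁ = 1.333 × 174.24 = 232.3.
Round up: n₁ = 233, giving n₂ = 3 × 233 = 699.

n₁ = 233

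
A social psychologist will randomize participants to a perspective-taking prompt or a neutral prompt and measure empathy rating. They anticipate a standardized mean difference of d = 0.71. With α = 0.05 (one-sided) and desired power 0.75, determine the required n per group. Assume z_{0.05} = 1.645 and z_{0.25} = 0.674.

n = 22 per group

For two independent groups with equal n: n = 2·((z_{α} + z_β) / d)².
z_{α} + z_β = 1.645 + 0.674 = 2.319.
n = 2 × (2.319 / 0.71)² = 2 × 3.266² = 2 × 10.67 = 21.3.
Round up to the next whole participant.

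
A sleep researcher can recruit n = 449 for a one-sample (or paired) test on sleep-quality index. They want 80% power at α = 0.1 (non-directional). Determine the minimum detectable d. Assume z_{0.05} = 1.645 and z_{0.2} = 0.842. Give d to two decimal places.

d_min ≈ 0.12

For a single sample (or paired design) of n = 449: d_min = (z_{α/2} + z_β)/√n.
z-sum = 1.645 + 0.842 = 2.487.
d_min = 2.487 / √449 = 2.487 / 21.190 = 0.117.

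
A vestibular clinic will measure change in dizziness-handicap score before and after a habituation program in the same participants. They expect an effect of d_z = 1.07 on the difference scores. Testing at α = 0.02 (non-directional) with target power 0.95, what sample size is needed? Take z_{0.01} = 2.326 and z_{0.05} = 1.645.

For a paired (one-sample on differences) test: n = ((z_{α/2} + z_β) / d)².
z_{α/2} + z_β = 2.326 + 1.645 = 3.971.
n = (3.971 / 1.07)² = 3.711² = 13.77.
Round up.

n = 14 pairs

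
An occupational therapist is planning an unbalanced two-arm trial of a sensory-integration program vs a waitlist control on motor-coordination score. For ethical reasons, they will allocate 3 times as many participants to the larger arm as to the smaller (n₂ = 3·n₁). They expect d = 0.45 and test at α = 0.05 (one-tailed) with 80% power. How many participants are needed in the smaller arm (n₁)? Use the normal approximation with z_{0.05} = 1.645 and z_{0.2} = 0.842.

With allocation ratio k = n₂/n₁ = 3, Var(x̄₁−x̄₂) = σ²(1/n₁ + 1/(k·n₁)) = σ²·(k+1)/(k·n₁).
So n₁ = (1 + 1/k)·((z_{α} + z_β)/d)² = 1.333 × (2.487/0.45)².
n₁ = 1.333 × 30.54 = 40.7.
Round up: n₁ = 41, giving n₂ = 3 × 41 = 123.

n₁ = 41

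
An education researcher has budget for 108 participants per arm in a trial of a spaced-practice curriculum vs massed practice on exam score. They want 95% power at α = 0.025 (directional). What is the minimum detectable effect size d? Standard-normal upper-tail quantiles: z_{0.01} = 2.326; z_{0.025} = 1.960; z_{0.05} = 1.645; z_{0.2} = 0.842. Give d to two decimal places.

For two independent groups of n = 108 each: d_min = (z_{α} + z_β)·√(2/n).
z-sum = 1.960 + 1.645 = 3.605.
d_min = 3.605 × √(2/108) = 3.605 × 0.1361 = 0.491.

d_min ≈ 0.49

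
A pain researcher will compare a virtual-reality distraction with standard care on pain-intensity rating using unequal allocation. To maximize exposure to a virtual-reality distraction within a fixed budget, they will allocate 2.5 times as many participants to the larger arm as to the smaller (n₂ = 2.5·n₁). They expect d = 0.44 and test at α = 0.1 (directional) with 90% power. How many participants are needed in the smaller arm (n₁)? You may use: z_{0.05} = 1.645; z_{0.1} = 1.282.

With allocation ratio k = n₂/n₁ = 2.5, Var(x̄₁−x̄₂) = σ²(1/n₁ + 1/(k·n₁)) = σ²·(k+1)/(k·n₁).
So n₁ = (1 + 1/k)·((z_{α} + z_β)/d)² = 1.400 × (2.564/0.44)².
n₁ = 1.400 × 33.96 = 47.5.
Round up: n₁ = 48, giving n₂ = 2.5 × 48 = 120.

n₁ = 48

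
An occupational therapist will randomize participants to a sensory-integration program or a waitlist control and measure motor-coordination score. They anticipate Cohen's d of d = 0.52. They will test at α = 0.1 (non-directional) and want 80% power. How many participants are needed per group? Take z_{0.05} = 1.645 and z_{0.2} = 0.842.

n = 46 per group

For two independent groups with equal n: n = 2·((z_{α/2} + z_β) / d)².
z_{α/2} + z_β = 1.645 + 0.842 = 2.487.
n = 2 × (2.487 / 0.52)² = 2 × 4.783² = 2 × 22.87 = 45.7.
Round up to the next whole participant.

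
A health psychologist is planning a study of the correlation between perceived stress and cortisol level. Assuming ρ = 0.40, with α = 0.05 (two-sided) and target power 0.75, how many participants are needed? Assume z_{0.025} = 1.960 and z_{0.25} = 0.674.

Fisher's z: C = ½·ln((1+r)/(1−r)) = ½·ln(2.3333) = 0.4236.
n = ((z_{α/2} + z_β)/C)² + 3.
(1.960 + 0.674) / 0.4236 = 2.634 / 0.4236 = 6.218.
n = 6.218² + 3 = 38.67 + 3 = 41.7.
Round up.

n = 42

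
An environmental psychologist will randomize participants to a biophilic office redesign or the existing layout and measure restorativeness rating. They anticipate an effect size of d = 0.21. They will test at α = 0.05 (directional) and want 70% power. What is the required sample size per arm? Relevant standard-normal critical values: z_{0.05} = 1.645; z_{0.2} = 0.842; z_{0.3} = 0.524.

For two independent groups with equal n: n = 2·((z_{α} + z_β) / d)².
z_{α} + z_β = 1.645 + 0.524 = 2.169.
n = 2 × (2.169 / 0.21)² = 2 × 10.329² = 2 × 106.68 = 213.4.
Round up to the next whole participant.

n = 214 per group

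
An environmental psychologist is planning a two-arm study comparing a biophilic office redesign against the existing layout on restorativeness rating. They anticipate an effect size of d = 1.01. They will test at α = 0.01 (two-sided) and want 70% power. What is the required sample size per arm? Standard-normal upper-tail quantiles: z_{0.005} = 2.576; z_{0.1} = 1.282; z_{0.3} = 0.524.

n = 19 per group

For two independent groups with equal n: n = 2·((z_{α/2} + z_β) / d)².
z_{α/2} + z_β = 2.576 + 0.524 = 3.100.
n = 2 × (3.100 / 1.01)² = 2 × 3.069² = 2 × 9.42 = 18.8.
Round up to the next whole participant.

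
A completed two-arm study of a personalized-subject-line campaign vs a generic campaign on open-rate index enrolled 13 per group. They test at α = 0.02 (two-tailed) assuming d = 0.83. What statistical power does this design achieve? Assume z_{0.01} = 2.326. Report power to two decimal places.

power ≈ 0.42

For two equal groups, power = Φ(d·√(n/2) − z_{α/2}).
d·√(n/2) = 0.83 × √(13/2) = 0.83 × 2.550 = 2.116.
z_β = 2.116 − 2.326 = -0.210.
Power = Φ(-0.210) = 0.417.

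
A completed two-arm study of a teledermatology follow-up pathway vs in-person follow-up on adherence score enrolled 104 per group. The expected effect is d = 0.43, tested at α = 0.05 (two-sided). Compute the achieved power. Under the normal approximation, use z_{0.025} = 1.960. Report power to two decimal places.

For two equal groups, power = Φ(d·√(n/2) − z_{α/2}).
d·√(n/2) = 0.43 × √(104/2) = 0.43 × 7.211 = 3.101.
z_β = 3.101 − 1.960 = 1.141.
Power = Φ(1.141) = 0.873.

power ≈ 0.87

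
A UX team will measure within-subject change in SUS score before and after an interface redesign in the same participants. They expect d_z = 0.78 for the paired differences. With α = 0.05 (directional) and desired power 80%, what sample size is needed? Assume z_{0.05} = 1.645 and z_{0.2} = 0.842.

n = 11 pairs

For a paired (one-sample on differences) test: n = ((z_{α} + z_β) / d)².
z_{α} + z_β = 1.645 + 0.842 = 2.487.
n = (2.487 / 0.78)² = 3.188² = 10.17.
Round up.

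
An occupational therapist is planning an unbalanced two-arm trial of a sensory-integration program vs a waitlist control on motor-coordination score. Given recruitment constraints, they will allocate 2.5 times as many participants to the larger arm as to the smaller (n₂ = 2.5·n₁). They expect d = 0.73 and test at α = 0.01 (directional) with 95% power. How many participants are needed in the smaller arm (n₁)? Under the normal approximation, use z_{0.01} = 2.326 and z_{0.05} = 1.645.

With allocation ratio k = n₂/n₁ = 2.5, Var(x̄₁−x̄₂) = σ²(1/n₁ + 1/(k·n₁)) = σ²·(k+1)/(k·n₁).
So n₁ = (1 + 1/k)·((z_{α} + z_β)/d)² = 1.400 × (3.971/0.73)².
n₁ = 1.400 × 29.59 = 41.4.
Round up: n₁ = 42, giving n₂ = 2.5 × 42 = 105.

n₁ = 42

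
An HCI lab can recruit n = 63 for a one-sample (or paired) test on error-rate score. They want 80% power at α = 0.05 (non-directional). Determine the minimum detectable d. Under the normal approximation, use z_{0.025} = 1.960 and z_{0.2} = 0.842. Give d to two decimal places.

For a single sample (or paired design) of n = 63: d_min = (z_{α/2} + z_β)/√n.
z-sum = 1.960 + 0.842 = 2.802.
d_min = 2.802 / √63 = 2.802 / 7.937 = 0.353.

d_min ≈ 0.35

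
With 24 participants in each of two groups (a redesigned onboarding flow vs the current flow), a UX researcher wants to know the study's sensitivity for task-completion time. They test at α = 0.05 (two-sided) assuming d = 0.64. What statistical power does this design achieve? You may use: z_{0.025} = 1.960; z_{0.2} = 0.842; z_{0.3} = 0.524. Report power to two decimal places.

For two equal groups, power = Φ(d·√(n/2) − z_{α/2}).
d·√(n/2) = 0.64 × √(24/2) = 0.64 × 3.464 = 2.217.
z_β = 2.217 − 1.960 = 0.257.
Power = Φ(0.257) = 0.601.

power ≈ 0.60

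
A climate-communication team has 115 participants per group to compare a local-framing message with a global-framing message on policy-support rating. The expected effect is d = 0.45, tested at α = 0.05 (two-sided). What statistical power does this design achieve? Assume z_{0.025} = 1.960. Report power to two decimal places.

For two equal groups, power = Φ(d·√(n/2) − z_{α/2}).
d·√(n/2) = 0.45 × √(115/2) = 0.45 × 7.583 = 3.412.
z_β = 3.412 − 1.960 = 1.452.
Power = Φ(1.452) = 0.927.

power ≈ 0.93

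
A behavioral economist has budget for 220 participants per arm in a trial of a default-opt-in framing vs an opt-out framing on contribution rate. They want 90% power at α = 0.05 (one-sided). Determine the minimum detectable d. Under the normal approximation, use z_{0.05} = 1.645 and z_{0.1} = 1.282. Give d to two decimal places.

d_min ≈ 0.28

For two independent groups of n = 220 each: d_min = (z_{α} + z_β)·√(2/n).
z-sum = 1.645 + 1.282 = 2.927.
d_min = 2.927 × √(2/220) = 2.927 × 0.0953 = 0.279.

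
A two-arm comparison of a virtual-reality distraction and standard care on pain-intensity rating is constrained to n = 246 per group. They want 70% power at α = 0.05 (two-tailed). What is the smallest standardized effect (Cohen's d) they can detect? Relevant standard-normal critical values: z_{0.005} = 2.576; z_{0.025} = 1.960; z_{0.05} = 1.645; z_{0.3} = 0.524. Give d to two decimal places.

d_min ≈ 0.22

For two independent groups of n = 246 each: d_min = (z_{α/2} + z_β)·√(2/n).
z-sum = 1.960 + 0.524 = 2.484.
d_min = 2.484 × √(2/246) = 2.484 × 0.0902 = 0.224.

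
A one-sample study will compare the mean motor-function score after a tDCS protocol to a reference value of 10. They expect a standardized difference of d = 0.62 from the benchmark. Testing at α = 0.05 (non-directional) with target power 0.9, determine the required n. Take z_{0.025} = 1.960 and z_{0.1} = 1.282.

For a one-sample test: n = ((z_{α/2} + z_β) / d)².
z_{α/2} + z_β = 1.960 + 1.282 = 3.242.
n = (3.242 / 0.62)² = 5.229² = 27.34.
Round up.

n = 28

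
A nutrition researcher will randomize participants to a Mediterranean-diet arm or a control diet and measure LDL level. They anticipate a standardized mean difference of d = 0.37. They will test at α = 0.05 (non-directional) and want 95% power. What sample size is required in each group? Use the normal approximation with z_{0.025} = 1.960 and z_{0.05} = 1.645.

For two independent groups with equal n: n = 2·((z_{α/2} + z_β) / d)².
z_{α/2} + z_β = 1.960 + 1.645 = 3.605.
n = 2 × (3.605 / 0.37)² = 2 × 9.743² = 2 × 94.93 = 189.9.
Round up to the next whole participant.

n = 190 per group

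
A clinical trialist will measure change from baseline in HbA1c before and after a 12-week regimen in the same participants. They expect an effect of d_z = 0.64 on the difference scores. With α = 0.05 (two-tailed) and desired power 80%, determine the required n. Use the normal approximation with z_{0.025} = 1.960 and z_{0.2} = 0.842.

n = 20 pairs

For a paired (one-sample on differences) test: n = ((z_{α/2} + z_β) / d)².
z_{α/2} + z_β = 1.960 + 0.842 = 2.802.
n = (2.802 / 0.64)² = 4.378² = 19.17.
Round up.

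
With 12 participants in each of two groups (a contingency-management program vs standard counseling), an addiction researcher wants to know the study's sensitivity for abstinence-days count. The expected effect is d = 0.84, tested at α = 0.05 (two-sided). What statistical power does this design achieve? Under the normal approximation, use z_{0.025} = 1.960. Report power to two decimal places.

For two equal groups, power = Φ(d·√(n/2) − z_{α/2}).
d·√(n/2) = 0.84 × √(12/2) = 0.84 × 2.449 = 2.058.
z_β = 2.058 − 1.960 = 0.098.
Power = Φ(0.098) = 0.539.

power ≈ 0.54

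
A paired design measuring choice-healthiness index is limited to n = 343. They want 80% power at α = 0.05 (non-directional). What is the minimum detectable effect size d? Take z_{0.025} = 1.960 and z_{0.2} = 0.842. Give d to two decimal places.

d_min ≈ 0.15

For a single sample (or paired design) of n = 343: d_min = (z_{α/2} + z_β)/√n.
z-sum = 1.960 + 0.842 = 2.802.
d_min = 2.802 / √343 = 2.802 / 18.520 = 0.151.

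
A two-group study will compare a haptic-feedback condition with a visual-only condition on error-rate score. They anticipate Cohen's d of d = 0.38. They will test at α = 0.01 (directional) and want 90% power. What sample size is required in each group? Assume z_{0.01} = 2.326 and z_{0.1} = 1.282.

For two independent groups with equal n: n = 2·((z_{α} + z_β) / d)².
z_{α} + z_β = 2.326 + 1.282 = 3.608.
n = 2 × (3.608 / 0.38)² = 2 × 9.495² = 2 × 90.15 = 180.3.
Round up to the next whole participant.

n = 181 per group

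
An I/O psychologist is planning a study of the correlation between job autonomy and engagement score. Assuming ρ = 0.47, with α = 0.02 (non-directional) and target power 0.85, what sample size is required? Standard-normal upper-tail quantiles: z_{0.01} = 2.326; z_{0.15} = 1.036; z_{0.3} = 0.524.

n = 47

Fisher's z: C = ½·ln((1+r)/(1−r)) = ½·ln(2.7736) = 0.5101.
n = ((z_{α/2} + z_β)/C)² + 3.
(2.326 + 1.036) / 0.5101 = 3.362 / 0.5101 = 6.591.
n = 6.591² + 3 = 43.44 + 3 = 46.4.
Round up.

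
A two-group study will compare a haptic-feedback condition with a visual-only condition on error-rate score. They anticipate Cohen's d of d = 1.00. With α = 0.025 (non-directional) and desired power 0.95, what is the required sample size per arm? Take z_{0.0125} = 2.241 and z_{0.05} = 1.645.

n = 31 per group

For two independent groups with equal n: n = 2·((z_{α/2} + z_β) / d)².
z_{α/2} + z_β = 2.241 + 1.645 = 3.886.
n = 2 × (3.886 / 1.00)² = 2 × 3.886² = 2 × 15.10 = 30.2.
Round up to the next whole participant.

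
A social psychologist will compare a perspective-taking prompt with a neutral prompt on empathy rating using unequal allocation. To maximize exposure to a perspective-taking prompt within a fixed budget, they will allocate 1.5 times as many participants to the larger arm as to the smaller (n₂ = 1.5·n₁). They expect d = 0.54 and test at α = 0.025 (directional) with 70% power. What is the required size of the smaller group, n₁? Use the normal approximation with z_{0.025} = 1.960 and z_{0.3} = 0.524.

n₁ = 36

With allocation ratio k = n₂/n₁ = 1.5, Var(x̄₁−x̄₂) = σ²(1/n₁ + 1/(k·n₁)) = σ²·(k+1)/(k·n₁).
So n₁ = (1 + 1/k)·((z_{α} + z_β)/d)² = 1.667 × (2.484/0.54)².
n₁ = 1.667 × 21.16 = 35.3.
Round up: n₁ = 36, giving n₂ = 1.5 × 36 = 54.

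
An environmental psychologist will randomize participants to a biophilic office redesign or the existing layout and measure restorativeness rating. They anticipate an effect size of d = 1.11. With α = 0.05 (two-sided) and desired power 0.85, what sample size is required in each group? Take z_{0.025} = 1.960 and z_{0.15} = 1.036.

For two independent groups with equal n: n = 2·((z_{α/2} + z_β) / d)².
z_{α/2} + z_β = 1.960 + 1.036 = 2.996.
n = 2 × (2.996 / 1.11)² = 2 × 2.699² = 2 × 7.29 = 14.6.
Round up to the next whole participant.

n = 15 per group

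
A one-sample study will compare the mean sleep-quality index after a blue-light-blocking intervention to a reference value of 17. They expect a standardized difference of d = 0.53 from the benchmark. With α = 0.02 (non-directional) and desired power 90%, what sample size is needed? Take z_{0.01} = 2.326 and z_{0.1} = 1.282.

n = 47

For a one-sample test: n = ((z_{α/2} + z_β) / d)².
z_{α/2} + z_β = 2.326 + 1.282 = 3.608.
n = (3.608 / 0.53)² = 6.808² = 46.34.
Round up.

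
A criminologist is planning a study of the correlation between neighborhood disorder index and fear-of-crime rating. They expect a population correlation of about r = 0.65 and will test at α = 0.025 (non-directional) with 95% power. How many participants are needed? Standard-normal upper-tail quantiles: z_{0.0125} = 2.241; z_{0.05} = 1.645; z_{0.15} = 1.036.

n = 29

Fisher's z: C = ½·ln((1+r)/(1−r)) = ½·ln(4.7143) = 0.7753.
n = ((z_{α/2} + z_β)/C)² + 3.
(2.241 + 1.645) / 0.7753 = 3.886 / 0.7753 = 5.012.
n = 5.012² + 3 = 25.12 + 3 = 28.1.
Round up.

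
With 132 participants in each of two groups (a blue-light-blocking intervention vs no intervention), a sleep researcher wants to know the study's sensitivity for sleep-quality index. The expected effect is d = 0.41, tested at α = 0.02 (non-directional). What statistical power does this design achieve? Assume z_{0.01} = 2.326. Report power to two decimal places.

For two equal groups, power = Φ(d·√(n/2) − z_{α/2}).
d·√(n/2) = 0.41 × √(132/2) = 0.41 × 8.124 = 3.331.
z_β = 3.331 − 2.326 = 1.005.
Power = Φ(1.005) = 0.843.

power ≈ 0.84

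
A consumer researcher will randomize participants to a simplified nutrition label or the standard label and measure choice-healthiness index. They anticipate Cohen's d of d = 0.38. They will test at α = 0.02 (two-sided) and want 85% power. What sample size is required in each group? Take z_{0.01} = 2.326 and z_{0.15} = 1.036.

n = 157 per group

For two independent groups with equal n: n = 2·((z_{α/2} + z_β) / d)².
z_{α/2} + z_β = 2.326 + 1.036 = 3.362.
n = 2 × (3.362 / 0.38)² = 2 × 8.847² = 2 × 78.28 = 156.6.
Round up to the next whole participant.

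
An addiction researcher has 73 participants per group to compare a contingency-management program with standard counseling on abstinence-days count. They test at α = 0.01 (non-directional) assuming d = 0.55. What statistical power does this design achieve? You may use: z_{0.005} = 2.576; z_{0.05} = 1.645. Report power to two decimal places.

For two equal groups, power = Φ(d·√(n/2) − z_{α/2}).
d·√(n/2) = 0.55 × √(73/2) = 0.55 × 6.042 = 3.323.
z_β = 3.323 − 2.576 = 0.747.
Power = Φ(0.747) = 0.772.

power ≈ 0.77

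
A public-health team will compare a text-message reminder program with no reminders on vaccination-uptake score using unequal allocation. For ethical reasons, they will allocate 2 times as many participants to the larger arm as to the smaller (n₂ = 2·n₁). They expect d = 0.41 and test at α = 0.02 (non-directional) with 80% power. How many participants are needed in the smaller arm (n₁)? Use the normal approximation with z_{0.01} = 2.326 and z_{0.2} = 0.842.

With allocation ratio k = n₂/n₁ = 2, Var(x̄₁−x̄₂) = σ²(1/n₁ + 1/(k·n₁)) = σ²·(k+1)/(k·n₁).
So n₁ = (1 + 1/k)·((z_{α/2} + z_β)/d)² = 1.500 × (3.168/0.41)².
n₁ = 1.500 × 59.70 = 89.6.
Round up: n₁ = 90, giving n₂ = 2 × 90 = 180.

n₁ = 90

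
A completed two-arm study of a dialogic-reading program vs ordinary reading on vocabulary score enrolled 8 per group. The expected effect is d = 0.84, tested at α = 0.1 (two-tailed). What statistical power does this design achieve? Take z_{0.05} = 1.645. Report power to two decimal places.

For two equal groups, power = Φ(d·√(n/2) − z_{α/2}).
d·√(n/2) = 0.84 × √(8/2) = 0.84 × 2.000 = 1.680.
z_β = 1.680 − 1.645 = 0.035.
Power = Φ(0.035) = 0.514.

power ≈ 0.51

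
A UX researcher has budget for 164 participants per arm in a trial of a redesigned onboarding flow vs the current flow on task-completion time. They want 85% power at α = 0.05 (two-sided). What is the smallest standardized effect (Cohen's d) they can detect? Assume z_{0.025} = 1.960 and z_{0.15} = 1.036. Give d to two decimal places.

d_min ≈ 0.33

For two independent groups of n = 164 each: d_min = (z_{α/2} + z_β)·√(2/n).
z-sum = 1.960 + 1.036 = 2.996.
d_min = 2.996 × √(2/164) = 2.996 × 0.1104 = 0.331.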